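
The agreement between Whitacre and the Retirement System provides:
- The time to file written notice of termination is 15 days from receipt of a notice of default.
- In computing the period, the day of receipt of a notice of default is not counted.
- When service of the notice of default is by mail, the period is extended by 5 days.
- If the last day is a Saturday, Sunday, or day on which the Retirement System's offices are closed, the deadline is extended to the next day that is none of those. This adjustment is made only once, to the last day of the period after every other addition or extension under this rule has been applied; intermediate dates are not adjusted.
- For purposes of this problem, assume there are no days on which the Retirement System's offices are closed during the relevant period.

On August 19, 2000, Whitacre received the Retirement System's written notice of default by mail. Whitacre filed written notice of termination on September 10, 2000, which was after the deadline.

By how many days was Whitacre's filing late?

15 days after August 19, 2000 is September 3, 2000.
Service was by mail, adding 5 days: September 3, 2000 + 5 days = September 8, 2000.
September 8, 2000 is a Friday and not a day on which the Retirement System's offices are closed, so no extension applies.
The deadline is September 8, 2000; from September 8, 2000 to September 10, 2000 is 2 days.

2 days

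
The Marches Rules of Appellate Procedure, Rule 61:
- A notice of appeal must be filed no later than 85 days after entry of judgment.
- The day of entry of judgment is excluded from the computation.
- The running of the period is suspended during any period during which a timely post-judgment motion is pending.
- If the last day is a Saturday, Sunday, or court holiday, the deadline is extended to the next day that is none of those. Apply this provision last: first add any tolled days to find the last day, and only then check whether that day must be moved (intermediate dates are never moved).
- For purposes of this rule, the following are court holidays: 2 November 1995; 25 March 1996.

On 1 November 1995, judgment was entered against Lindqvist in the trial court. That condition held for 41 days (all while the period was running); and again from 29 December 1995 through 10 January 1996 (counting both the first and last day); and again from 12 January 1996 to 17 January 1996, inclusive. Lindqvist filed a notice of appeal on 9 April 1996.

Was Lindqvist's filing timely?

No

85 days after 1 November 1995 is January 25, 1996.
Tolling adds 41 days: January 25, 1996 + 41 days = March 6, 1996.
From December 29, 1995 through January 10, 1996 inclusive is 13 days; tolling adds 13 days: March 6, 1996 + 13 days = March 19, 1996.
From January 12, 1996 through January 17, 1996 inclusive is 6 days; tolling adds 6 days: March 19, 1996 + 6 days = March 25, 1996.
March 25, 1996 is a listed holiday. The next qualifying day is March 26, 1996.
The deadline is March 26, 1996; the filing on April 9, 1996 is after that date.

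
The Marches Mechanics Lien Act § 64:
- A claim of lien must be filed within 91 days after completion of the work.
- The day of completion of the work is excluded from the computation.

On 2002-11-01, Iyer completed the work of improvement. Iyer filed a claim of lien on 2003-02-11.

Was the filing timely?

91 days after 2002-11-01 is January 31, 2003.
The deadline is January 31, 2003; the filing on February 11, 2003 is after that date.

No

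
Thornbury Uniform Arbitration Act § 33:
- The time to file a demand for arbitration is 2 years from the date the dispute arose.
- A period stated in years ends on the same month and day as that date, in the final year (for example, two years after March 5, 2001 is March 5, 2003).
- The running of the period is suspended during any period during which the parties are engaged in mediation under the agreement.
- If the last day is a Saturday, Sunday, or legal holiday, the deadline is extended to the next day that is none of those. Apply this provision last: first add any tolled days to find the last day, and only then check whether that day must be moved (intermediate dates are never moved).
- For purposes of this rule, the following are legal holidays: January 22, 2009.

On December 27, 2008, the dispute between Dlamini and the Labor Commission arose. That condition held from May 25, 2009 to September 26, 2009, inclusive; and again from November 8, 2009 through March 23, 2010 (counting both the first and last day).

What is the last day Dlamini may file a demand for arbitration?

2 years after December 27, 2008 is December 27, 2010.
From May 25, 2009 through September 26, 2009 inclusive is 125 days; tolling adds 125 days: December 27, 2010 + 125 days = May 1, 2011.
From November 8, 2009 through March 23, 2010 inclusive is 136 days; tolling adds 136 days: May 1, 2011 + 136 days = September 14, 2011.
September 14, 2011 is a Wednesday and not a legal holiday, so no extension applies.

September 14, 2011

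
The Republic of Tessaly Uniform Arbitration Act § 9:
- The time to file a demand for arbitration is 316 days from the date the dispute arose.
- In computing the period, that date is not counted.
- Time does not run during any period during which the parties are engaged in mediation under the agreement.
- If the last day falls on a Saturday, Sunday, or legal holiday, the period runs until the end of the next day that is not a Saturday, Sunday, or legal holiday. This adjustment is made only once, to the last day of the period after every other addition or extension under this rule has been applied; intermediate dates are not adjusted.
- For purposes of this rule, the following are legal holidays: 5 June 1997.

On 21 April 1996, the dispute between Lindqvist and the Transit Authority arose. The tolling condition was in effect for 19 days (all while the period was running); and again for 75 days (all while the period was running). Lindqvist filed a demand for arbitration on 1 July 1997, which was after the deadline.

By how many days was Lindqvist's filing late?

25 days

316 days after 21 April 1996 is March 3, 1997.
Tolling adds 19 days: March 3, 1997 + 19 days = March 22, 1997.
Tolling adds 75 days: March 22, 1997 + 75 days = June 5, 1997.
June 5, 1997 is a listed holiday. The next qualifying day is June 6, 1997.
The deadline is June 6, 1997; from June 6, 1997 to July 1, 1997 is 25 days.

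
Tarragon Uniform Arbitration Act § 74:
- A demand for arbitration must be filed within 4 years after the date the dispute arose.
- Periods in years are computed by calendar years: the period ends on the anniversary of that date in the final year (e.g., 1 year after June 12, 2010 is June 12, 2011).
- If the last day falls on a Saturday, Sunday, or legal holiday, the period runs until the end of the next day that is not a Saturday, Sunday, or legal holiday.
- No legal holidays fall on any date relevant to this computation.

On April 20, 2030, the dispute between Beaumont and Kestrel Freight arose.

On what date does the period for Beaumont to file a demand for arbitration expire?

April 20, 2034

4 years after April 20, 2030 is April 20, 2034.
April 20, 2034 is a Thursday and not a legal holiday, so no extension applies.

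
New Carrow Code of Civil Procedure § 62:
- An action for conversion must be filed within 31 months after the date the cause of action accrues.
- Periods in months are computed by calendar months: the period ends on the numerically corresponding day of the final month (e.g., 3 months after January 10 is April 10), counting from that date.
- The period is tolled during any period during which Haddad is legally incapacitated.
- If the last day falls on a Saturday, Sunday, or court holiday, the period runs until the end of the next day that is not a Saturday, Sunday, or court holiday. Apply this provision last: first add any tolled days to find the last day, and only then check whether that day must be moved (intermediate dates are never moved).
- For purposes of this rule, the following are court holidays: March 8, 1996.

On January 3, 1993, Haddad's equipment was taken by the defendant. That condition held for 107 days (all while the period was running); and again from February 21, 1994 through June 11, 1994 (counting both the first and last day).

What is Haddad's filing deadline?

March 11, 1996

31 months after January 3, 1993 is August 3, 1995.
Tolling adds 107 days: August 3, 1995 + 107 days = November 18, 1995.
From February 21, 1994 through June 11, 1994 inclusive is 111 days; tolling adds 111 days: November 18, 1995 + 111 days = March 8, 1996.
March 8, 1996 is a listed holiday; March 9, 1996 is Saturday; March 10, 1996 is Sunday. The next qualifying day is March 11, 1996.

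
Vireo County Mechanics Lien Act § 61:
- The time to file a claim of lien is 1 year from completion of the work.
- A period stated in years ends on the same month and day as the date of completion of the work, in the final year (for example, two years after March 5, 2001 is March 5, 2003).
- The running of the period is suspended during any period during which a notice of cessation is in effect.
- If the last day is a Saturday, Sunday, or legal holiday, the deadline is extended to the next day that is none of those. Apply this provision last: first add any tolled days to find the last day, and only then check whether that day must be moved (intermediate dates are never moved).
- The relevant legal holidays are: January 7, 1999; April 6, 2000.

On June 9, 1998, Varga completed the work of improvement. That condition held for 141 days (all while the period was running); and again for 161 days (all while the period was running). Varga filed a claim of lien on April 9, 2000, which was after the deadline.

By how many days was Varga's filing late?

2 days

1 year after June 9, 1998 is June 9, 1999.
Tolling adds 141 days: June 9, 1999 + 141 days = October 28, 1999.
Tolling adds 161 days: October 28, 1999 + 161 days = April 6, 2000.
April 6, 2000 is a listed holiday. The next qualifying day is April 7, 2000.
The deadline is April 7, 2000; from April 7, 2000 to April 9, 2000 is 2 days.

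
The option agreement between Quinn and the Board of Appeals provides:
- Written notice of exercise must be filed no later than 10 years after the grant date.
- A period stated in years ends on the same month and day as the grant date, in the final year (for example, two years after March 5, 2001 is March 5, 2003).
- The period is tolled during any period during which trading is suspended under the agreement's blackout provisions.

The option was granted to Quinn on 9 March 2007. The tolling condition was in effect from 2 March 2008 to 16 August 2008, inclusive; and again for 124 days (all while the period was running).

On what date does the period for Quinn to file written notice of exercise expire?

December 26, 2017

10 years after 9 March 2007 is March 9, 2017.
From March 2, 2008 through August 16, 2008 inclusive is 168 days; tolling adds 168 days: March 9, 2017 + 168 days = August 24, 2017.
Tolling adds 124 days: August 24, 2017 + 124 days = December 26, 2017.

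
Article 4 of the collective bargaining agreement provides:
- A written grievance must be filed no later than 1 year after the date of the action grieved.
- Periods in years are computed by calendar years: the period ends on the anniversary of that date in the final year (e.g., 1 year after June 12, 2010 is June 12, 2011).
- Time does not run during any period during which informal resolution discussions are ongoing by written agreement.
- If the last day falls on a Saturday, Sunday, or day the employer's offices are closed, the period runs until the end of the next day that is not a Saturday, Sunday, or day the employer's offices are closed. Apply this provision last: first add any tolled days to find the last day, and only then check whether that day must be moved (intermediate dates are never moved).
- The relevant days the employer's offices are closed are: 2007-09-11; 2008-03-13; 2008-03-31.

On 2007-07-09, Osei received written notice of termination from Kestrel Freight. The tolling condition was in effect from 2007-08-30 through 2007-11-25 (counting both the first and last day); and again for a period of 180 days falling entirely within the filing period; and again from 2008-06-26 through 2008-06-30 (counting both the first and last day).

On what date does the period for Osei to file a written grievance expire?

1 year after 2007-07-09 is July 9, 2008.
From August 30, 2007 through November 25, 2007 inclusive is 88 days; tolling adds 88 days: July 9, 2008 + 88 days = October 5, 2008.
Tolling adds 180 days: October 5, 2008 + 180 days = April 3, 2009.
From June 26, 2008 through June 30, 2008 inclusive is 5 days; tolling adds 5 days: April 3, 2009 + 5 days = April 8, 2009.
April 8, 2009 is a Wednesday and not a day the employer's offices are closed, so no extension applies.

April 8, 2009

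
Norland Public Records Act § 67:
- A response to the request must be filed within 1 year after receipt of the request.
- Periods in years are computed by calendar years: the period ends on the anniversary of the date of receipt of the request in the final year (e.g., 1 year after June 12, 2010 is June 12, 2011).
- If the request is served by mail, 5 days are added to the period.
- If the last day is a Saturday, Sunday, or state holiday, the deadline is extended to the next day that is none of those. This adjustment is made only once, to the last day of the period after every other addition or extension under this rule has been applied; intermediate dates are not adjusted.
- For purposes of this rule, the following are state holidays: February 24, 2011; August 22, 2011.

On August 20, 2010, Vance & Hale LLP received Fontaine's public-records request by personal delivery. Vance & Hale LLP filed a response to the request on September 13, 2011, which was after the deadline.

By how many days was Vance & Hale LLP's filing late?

21 days

1 year after August 20, 2010 is August 20, 2011.
Service was not by mail, so no mail extension applies.
August 20, 2011 is Saturday; August 21, 2011 is Sunday; August 22, 2011 is a listed holiday. The next qualifying day is August 23, 2011.
The deadline is August 23, 2011; from August 23, 2011 to September 13, 2011 is 21 days.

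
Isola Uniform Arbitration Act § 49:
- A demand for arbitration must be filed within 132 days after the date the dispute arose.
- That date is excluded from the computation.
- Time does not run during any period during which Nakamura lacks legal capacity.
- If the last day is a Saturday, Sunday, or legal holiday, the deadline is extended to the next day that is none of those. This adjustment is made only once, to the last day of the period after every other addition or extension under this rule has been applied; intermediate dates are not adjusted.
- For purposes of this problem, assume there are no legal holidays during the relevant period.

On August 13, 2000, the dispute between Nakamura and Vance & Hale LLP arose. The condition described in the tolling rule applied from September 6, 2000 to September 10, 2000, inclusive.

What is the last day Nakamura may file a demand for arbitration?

December 28, 2000

132 days after August 13, 2000 is December 23, 2000.
From September 6, 2000 through September 10, 2000 inclusive is 5 days; tolling adds 5 days: December 23, 2000 + 5 days = December 28, 2000.
December 28, 2000 is a Thursday and not a legal holiday, so no extension applies.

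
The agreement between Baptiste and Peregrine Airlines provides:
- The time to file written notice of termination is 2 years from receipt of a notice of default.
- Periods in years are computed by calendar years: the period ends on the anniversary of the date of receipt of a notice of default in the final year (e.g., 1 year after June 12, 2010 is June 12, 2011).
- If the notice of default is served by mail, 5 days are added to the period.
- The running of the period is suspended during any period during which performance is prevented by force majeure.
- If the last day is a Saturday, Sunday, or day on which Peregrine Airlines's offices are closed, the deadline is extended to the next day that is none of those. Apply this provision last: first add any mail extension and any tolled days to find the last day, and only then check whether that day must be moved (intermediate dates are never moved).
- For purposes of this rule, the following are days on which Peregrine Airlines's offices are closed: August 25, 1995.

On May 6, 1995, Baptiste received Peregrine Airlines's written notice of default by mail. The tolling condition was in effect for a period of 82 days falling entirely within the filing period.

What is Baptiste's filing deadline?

August 1, 1997

2 years after May 6, 1995 is May 6, 1997.
Service was by mail, adding 5 days: May 6, 1997 + 5 days = May 11, 1997.
Tolling adds 82 days: May 11, 1997 + 82 days = August 1, 1997.
August 1, 1997 is a Friday and not a day on which Peregrine Airlines's offices are closed, so no extension applies.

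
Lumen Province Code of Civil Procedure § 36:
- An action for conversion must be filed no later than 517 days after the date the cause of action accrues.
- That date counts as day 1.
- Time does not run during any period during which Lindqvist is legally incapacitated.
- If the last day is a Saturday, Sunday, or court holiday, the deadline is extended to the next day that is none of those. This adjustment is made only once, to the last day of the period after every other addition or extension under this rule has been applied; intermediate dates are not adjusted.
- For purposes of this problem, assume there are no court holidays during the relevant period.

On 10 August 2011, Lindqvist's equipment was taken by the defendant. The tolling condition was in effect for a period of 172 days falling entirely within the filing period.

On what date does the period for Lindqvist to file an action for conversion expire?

June 28, 2013

Counting 10 August 2011 as day 1, day 517 is January 7, 2013.
Tolling adds 172 days: January 7, 2013 + 172 days = June 28, 2013.
June 28, 2013 is a Friday and not a court holiday, so no extension applies.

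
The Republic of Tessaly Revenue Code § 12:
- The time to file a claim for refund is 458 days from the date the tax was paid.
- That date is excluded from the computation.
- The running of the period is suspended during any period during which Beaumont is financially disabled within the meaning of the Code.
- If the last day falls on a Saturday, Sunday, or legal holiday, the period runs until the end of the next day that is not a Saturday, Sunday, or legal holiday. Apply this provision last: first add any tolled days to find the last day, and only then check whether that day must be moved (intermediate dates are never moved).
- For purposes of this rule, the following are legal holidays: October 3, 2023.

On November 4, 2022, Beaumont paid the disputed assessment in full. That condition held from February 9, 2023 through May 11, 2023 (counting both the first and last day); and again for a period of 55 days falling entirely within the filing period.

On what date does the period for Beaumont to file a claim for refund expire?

July 1, 2024

458 days after November 4, 2022 is February 5, 2024.
From February 9, 2023 through May 11, 2023 inclusive is 92 days; tolling adds 92 days: February 5, 2024 + 92 days = May 7, 2024.
Tolling adds 55 days: May 7, 2024 + 55 days = July 1, 2024.
July 1, 2024 is a Monday and not a legal holiday, so no extension applies.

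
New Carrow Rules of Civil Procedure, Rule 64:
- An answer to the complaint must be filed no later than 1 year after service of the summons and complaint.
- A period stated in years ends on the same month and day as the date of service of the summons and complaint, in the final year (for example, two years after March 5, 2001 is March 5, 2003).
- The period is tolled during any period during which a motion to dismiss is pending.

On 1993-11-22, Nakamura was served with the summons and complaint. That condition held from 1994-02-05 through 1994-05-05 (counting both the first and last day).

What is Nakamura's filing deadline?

February 20, 1995

1 year after 1993-11-22 is November 22, 1994.
From February 5, 1994 through May 5, 1994 inclusive is 90 days; tolling adds 90 days: November 22, 1994 + 90 days = February 20, 1995.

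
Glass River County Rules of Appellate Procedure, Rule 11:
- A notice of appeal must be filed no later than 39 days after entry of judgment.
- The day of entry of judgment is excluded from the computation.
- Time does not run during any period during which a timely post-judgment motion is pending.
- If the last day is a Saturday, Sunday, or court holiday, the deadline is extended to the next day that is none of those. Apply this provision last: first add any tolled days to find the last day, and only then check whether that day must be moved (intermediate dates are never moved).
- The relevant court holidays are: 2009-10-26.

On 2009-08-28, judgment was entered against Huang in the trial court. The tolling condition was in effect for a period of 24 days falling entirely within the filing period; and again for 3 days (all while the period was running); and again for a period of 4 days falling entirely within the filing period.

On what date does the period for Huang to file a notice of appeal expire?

39 days after 2009-08-28 is October 6, 2009.
Tolling adds 24 days: October 6, 2009 + 24 days = October 30, 2009.
Tolling adds 3 days: October 30, 2009 + 3 days = November 2, 2009.
Tolling adds 4 days: November 2, 2009 + 4 days = November 6, 2009.
November 6, 2009 is a Friday and not a court holiday, so no extension applies.

November 6, 2009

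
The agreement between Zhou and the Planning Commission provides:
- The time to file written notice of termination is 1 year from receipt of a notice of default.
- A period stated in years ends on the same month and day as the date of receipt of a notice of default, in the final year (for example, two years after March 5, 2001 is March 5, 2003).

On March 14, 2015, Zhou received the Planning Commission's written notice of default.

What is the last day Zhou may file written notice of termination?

1 year after March 14, 2015 is March 14, 2016.

March 14, 2016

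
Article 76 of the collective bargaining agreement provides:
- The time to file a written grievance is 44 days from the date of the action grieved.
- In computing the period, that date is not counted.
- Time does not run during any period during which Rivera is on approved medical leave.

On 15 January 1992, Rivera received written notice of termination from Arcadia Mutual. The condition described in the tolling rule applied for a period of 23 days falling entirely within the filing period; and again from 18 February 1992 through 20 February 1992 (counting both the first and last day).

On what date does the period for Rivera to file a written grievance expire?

March 25, 1992

44 days after 15 January 1992 is February 28, 1992.
Tolling adds 23 days: February 28, 1992 + 23 days = March 22, 1992.
From February 18, 1992 through February 20, 1992 inclusive is 3 days; tolling adds 3 days: March 22, 1992 + 3 days = March 25, 1992.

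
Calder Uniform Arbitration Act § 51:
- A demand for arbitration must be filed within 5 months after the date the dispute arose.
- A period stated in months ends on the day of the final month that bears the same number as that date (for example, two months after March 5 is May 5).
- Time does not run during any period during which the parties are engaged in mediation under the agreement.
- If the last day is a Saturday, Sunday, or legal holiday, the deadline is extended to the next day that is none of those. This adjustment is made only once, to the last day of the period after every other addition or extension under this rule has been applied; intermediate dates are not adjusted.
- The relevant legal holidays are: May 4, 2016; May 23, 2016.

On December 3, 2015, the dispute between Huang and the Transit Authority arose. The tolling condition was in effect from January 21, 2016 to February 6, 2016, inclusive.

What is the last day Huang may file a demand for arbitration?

May 20, 2016

5 months after December 3, 2015 is May 3, 2016.
From January 21, 2016 through February 6, 2016 inclusive is 17 days; tolling adds 17 days: May 3, 2016 + 17 days = May 20, 2016.
May 20, 2016 is a Friday and not a legal holiday, so no extension applies.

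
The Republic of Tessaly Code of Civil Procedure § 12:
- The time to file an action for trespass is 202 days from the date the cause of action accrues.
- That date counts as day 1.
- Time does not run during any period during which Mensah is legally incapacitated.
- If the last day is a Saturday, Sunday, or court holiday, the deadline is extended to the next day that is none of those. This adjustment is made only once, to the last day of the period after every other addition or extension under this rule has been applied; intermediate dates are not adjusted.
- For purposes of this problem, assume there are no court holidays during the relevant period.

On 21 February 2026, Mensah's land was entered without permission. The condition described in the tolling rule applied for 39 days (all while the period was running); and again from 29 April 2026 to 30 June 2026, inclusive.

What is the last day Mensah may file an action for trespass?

Counting 21 February 2026 as day 1, day 202 is September 10, 2026.
Tolling adds 39 days: September 10, 2026 + 39 days = October 19, 2026.
From April 29, 2026 through June 30, 2026 inclusive is 63 days; tolling adds 63 days: October 19, 2026 + 63 days = December 21, 2026.
December 21, 2026 is a Monday and not a court holiday, so no extension applies.

December 21, 2026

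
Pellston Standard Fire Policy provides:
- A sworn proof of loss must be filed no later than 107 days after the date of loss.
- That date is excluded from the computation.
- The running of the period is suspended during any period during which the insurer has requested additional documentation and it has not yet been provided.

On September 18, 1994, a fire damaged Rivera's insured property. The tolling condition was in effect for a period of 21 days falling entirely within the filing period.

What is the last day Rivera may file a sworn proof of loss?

107 days after September 18, 1994 is January 3, 1995.
Tolling adds 21 days: January 3, 1995 + 21 days = January 24, 1995.

January 24, 1995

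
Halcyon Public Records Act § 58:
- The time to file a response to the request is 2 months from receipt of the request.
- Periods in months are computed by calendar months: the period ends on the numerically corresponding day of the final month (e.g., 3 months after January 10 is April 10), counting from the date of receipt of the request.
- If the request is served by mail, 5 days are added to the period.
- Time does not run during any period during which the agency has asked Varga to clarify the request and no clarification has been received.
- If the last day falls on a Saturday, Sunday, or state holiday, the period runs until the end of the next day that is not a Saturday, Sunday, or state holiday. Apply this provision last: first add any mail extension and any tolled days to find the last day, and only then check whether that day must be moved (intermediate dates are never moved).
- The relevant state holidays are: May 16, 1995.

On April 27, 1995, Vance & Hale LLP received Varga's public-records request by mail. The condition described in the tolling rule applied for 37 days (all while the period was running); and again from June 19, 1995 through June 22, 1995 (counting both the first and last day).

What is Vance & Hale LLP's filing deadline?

2 months after April 27, 1995 is June 27, 1995.
Service was by mail, adding 5 days: June 27, 1995 + 5 days = July 2, 1995.
Tolling adds 37 days: July 2, 1995 + 37 days = August 8, 1995.
From June 19, 1995 through June 22, 1995 inclusive is 4 days; tolling adds 4 days: August 8, 1995 + 4 days = August 12, 1995.
August 12, 1995 is Saturday; August 13, 1995 is Sunday. The next qualifying day is August 14, 1995.

August 14, 1995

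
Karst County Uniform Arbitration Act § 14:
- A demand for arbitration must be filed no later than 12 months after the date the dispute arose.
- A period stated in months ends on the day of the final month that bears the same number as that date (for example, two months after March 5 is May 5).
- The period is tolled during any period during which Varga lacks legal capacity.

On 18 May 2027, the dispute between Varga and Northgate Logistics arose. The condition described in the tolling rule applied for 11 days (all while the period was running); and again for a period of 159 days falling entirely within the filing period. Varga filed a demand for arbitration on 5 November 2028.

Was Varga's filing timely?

12 months after 18 May 2027 is May 18, 2028.
Tolling adds 11 days: May 18, 2028 + 11 days = May 29, 2028.
Tolling adds 159 days: May 29, 2028 + 159 days = November 4, 2028.
The deadline is November 4, 2028; the filing on November 5, 2028 is after that date.

No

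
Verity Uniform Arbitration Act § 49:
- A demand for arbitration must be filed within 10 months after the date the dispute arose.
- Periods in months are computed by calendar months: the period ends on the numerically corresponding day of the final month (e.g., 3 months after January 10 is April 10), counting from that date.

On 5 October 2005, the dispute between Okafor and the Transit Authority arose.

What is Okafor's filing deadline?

August 5, 2006

10 months after 5 October 2005 is August 5, 2006.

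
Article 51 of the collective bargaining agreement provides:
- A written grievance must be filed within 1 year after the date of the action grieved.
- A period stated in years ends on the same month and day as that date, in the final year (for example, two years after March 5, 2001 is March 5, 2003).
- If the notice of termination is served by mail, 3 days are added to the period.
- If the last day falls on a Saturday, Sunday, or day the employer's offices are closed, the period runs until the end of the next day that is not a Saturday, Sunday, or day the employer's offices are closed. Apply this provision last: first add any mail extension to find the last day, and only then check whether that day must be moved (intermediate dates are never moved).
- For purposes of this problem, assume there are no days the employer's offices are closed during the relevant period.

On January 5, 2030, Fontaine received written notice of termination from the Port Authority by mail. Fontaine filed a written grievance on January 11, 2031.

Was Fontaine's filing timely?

No

1 year after January 5, 2030 is January 5, 2031.
Service was by mail, adding 3 days: January 5, 2031 + 3 days = January 8, 2031.
January 8, 2031 is a Wednesday and not a day the employer's offices are closed, so no extension applies.
The deadline is January 8, 2031; the filing on January 11, 2031 is after that date.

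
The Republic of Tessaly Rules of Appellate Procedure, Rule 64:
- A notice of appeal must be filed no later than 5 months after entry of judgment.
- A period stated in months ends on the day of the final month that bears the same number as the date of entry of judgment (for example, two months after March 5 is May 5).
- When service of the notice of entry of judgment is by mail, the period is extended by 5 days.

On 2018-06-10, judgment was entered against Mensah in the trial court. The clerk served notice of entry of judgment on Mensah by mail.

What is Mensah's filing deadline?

November 15, 2018

5 months after 2018-06-10 is November 10, 2018.
Service was by mail, adding 5 days: November 10, 2018 + 5 days = November 15, 2018.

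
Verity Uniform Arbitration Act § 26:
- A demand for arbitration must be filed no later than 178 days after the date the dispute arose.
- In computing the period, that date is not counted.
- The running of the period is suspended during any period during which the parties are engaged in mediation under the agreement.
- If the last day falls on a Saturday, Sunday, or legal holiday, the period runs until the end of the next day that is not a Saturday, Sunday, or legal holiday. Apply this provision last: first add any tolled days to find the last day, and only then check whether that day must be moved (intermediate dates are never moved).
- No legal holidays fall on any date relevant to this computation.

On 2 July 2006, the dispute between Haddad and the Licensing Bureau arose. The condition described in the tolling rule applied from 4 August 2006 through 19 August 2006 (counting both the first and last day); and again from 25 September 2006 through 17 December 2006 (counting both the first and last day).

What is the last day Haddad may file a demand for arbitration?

178 days after 2 July 2006 is December 27, 2006.
From August 4, 2006 through August 19, 2006 inclusive is 16 days; tolling adds 16 days: December 27, 2006 + 16 days = January 12, 2007.
From September 25, 2006 through December 17, 2006 inclusive is 84 days; tolling adds 84 days: January 12, 2007 + 84 days = April 6, 2007.
April 6, 2007 is a Friday and not a legal holiday, so no extension applies.

April 6, 2007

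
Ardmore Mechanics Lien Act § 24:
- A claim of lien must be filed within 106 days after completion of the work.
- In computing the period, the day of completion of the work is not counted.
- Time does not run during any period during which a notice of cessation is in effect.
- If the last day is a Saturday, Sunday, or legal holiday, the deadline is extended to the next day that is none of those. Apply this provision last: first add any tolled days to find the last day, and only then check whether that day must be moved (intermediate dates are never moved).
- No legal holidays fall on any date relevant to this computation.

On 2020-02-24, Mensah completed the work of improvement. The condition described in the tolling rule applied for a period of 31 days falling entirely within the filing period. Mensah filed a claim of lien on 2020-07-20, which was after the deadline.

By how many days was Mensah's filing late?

106 days after 2020-02-24 is June 9, 2020.
Tolling adds 31 days: June 9, 2020 + 31 days = July 10, 2020.
July 10, 2020 is a Friday and not a legal holiday, so no extension applies.
The deadline is July 10, 2020; from July 10, 2020 to July 20, 2020 is 10 days.

10 days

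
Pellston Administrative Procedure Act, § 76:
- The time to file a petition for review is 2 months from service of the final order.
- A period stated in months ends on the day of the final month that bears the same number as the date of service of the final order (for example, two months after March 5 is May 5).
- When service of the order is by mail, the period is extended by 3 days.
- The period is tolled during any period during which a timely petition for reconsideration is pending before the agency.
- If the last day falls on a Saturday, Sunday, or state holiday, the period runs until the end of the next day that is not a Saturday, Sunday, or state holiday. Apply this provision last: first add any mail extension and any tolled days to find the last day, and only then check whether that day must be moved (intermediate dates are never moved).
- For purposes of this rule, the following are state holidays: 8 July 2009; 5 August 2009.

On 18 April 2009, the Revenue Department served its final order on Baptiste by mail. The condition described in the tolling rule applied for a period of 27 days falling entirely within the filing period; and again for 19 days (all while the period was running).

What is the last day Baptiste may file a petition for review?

2 months after 18 April 2009 is June 18, 2009.
Service was by mail, adding 3 days: June 18, 2009 + 3 days = June 21, 2009.
Tolling adds 27 days: June 21, 2009 + 27 days = July 18, 2009.
Tolling adds 19 days: July 18, 2009 + 19 days = August 6, 2009.
August 6, 2009 is a Thursday and not a state holiday, so no extension applies.

August 6, 2009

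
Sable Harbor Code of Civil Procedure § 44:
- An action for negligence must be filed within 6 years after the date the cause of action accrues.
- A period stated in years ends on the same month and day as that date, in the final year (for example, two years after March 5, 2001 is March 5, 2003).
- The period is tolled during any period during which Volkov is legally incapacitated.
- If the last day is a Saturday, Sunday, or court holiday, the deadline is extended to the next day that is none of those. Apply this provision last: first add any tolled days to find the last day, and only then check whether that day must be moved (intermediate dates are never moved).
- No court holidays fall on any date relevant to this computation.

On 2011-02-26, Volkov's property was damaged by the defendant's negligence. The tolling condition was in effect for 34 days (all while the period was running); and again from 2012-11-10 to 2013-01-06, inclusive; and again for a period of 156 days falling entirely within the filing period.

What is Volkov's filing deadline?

November 1, 2017

6 years after 2011-02-26 is February 26, 2017.
Tolling adds 34 days: February 26, 2017 + 34 days = April 1, 2017.
From November 10, 2012 through January 6, 2013 inclusive is 58 days; tolling adds 58 days: April 1, 2017 + 58 days = May 29, 2017.
Tolling adds 156 days: May 29, 2017 + 156 days = November 1, 2017.
November 1, 2017 is a Wednesday and not a court holiday, so no extension applies.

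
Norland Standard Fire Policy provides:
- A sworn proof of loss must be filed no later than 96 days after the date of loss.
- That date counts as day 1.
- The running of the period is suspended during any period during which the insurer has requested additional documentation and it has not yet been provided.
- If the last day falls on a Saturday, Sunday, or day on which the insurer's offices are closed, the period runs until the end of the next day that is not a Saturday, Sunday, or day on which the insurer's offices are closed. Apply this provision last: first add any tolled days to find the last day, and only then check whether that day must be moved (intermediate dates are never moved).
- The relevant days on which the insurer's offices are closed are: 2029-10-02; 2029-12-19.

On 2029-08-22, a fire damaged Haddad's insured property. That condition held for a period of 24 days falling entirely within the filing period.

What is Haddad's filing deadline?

Counting 2029-08-22 as day 1, day 96 is November 25, 2029.
Tolling adds 24 days: November 25, 2029 + 24 days = December 19, 2029.
December 19, 2029 is a listed holiday. The next qualifying day is December 20, 2029.

December 20, 2029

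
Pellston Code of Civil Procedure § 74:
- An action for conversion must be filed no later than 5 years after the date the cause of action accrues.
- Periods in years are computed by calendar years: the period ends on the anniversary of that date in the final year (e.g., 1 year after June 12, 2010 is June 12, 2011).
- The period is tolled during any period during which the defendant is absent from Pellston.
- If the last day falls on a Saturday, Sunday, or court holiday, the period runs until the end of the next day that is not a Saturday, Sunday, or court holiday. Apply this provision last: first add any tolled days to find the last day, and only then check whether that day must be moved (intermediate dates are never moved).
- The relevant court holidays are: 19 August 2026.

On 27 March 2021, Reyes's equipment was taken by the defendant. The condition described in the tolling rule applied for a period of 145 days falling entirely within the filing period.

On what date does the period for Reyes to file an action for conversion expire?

August 20, 2026

5 years after 27 March 2021 is March 27, 2026.
Tolling adds 145 days: March 27, 2026 + 145 days = August 19, 2026.
August 19, 2026 is a listed holiday. The next qualifying day is August 20, 2026.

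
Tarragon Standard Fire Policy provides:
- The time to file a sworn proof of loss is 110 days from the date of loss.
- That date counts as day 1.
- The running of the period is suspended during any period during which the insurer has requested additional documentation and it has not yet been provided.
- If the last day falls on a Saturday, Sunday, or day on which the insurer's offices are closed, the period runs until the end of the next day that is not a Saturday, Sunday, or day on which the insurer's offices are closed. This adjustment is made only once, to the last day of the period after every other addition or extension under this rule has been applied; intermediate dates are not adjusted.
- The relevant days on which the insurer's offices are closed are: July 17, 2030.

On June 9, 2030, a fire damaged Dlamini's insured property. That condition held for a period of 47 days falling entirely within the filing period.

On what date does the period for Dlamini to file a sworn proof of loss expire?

Counting June 9, 2030 as day 1, day 110 is September 26, 2030.
Tolling adds 47 days: September 26, 2030 + 47 days = November 12, 2030.
November 12, 2030 is a Tuesday and not a day on which the insurer's offices are closed, so no extension applies.

November 12, 2030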